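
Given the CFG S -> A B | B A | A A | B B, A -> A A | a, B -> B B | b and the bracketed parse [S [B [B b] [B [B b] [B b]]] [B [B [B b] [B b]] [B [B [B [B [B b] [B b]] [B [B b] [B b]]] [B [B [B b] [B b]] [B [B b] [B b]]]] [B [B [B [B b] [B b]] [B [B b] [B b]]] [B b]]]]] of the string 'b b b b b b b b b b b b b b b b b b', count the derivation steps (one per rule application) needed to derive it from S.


Every bracketed nonterminal node [X ...] in the tree is produced by exactly one rule application.
Reading the tree off as a leftmost derivation:
  Step 1: S  =>  B B   (applied S -> B B)
  Step 2: B B  =>  B B B   (applied B -> B B)
  Step 3: B B B  =>  b B B   (applied B -> b)
  Step 4: b B B  =>  b B B B   (applied B -> B B)
  Step 5: b B B B  =>  b b B B   (applied B -> b)
  Step 6: b b B B  =>  b b b B   (applied B -> b)
  Step 7: b b b B  =>  b b b B B   (applied B -> B B)
  Step 8: b b b B B  =>  b b b B B B   (applied B -> B B)
  Step 9: b b b B B B  =>  b b b b B B   (applied B -> b)
  Step 10: b b b b B B  =>  b b b b b B   (applied B -> b)
  Step 11: b b b b b B  =>  b b b b b B B   (applied B -> B B)
  Step 12: b b b b b B B  =>  b b b b b B B B   (applied B -> B B)
  Step 13: b b b b b B B B  =>  b b b b b B B B B   (applied B -> B B)
  Step 14: b b b b b B B B B  =>  b b b b b B B B B B   (applied B -> B B)
  Step 15: b b b b b B B B B B  =>  b b b b b b B B B B   (applied B -> b)
  Step 16: b b b b b b B B B B  =>  b b b b b b b B B B   (applied B -> b)
  Step 17: b b b b b b b B B B  =>  b b b b b b b B B B B   (applied B -> B B)
  Step 18: b b b b b b b B B B B  =>  b b b b b b b b B B B   (applied B -> b)
  Step 19: b b b b b b b b B B B  =>  b b b b b b b b b B B   (applied B -> b)
  Step 20: b b b b b b b b b B B  =>  b b b b b b b b b B B B   (applied B -> B B)
  Step 21: b b b b b b b b b B B B  =>  b b b b b b b b b B B B B   (applied B -> B B)
  Step 22: b b b b b b b b b B B B B  =>  b b b b b b b b b b B B B   (applied B -> b)
  Step 23: b b b b b b b b b b B B B  =>  b b b b b b b b b b b B B   (applied B -> b)
  Step 24: b b b b b b b b b b b B B  =>  b b b b b b b b b b b B B B   (applied B -> B B)
  Step 25: b b b b b b b b b b b B B B  =>  b b b b b b b b b b b b B B   (applied B -> b)
  Step 26: b b b b b b b b b b b b B B  =>  b b b b b b b b b b b b b B   (applied B -> b)
  Step 27: b b b b b b b b b b b b b B  =>  b b b b b b b b b b b b b B B   (applied B -> B B)
  Step 28: b b b b b b b b b b b b b B B  =>  b b b b b b b b b b b b b B B B   (applied B -> B B)
  Step 29: b b b b b b b b b b b b b B B B  =>  b b b b b b b b b b b b b B B B B   (applied B -> B B)
  Step 30: b b b b b b b b b b b b b B B B B  =>  b b b b b b b b b b b b b b B B B   (applied B -> b)
  Step 31: b b b b b b b b b b b b b b B B B  =>  b b b b b b b b b b b b b b b B B   (applied B -> b)
  Step 32: b b b b b b b b b b b b b b b B B  =>  b b b b b b b b b b b b b b b B B B   (applied B -> B B)
  Step 33: b b b b b b b b b b b b b b b B B B  =>  b b b b b b b b b b b b b b b b B B   (applied B -> b)
  Step 34: b b b b b b b b b b b b b b b b B B  =>  b b b b b b b b b b b b b b b b b B   (applied B -> b)
  Step 35: b b b b b b b b b b b b b b b b b B  =>  b b b b b b b b b b b b b b b b b b   (applied B -> b)
Final yield: b b b b b b b b b b b b b b b b b b
Total rewrite steps: 35

35


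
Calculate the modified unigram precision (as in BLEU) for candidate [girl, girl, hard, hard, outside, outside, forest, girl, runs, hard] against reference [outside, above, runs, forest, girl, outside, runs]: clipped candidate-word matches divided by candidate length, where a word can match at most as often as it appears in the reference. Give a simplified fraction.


Reference word counts: {'above': 1, 'forest': 1, 'girl': 1, 'outside': 2, 'runs': 2}
Checking each candidate word (with clipping):
  'girl' -> in reference (ref count 1, used 1/1) -> match (matches: 1)
  'girl' -> ref count 1 already used up (1/1) -> clipped, no match (matches: 1)
  'hard' -> not in reference -> no match (matches: 1)
  'hard' -> not in reference -> no match (matches: 1)
  'outside' -> in reference (ref count 2, used 1/2) -> match (matches: 2)
  'outside' -> in reference (ref count 2, used 2/2) -> match (matches: 3)
  'forest' -> in reference (ref count 1, used 1/1) -> match (matches: 4)
  'girl' -> ref count 1 already used up (1/1) -> clipped, no match (matches: 4)
  'runs' -> in reference (ref count 2, used 1/2) -> match (matches: 5)
  'hard' -> not in reference -> no match (matches: 5)
Clipped matches: 5, Candidate length: 10
Precision = 5/10 = 1/2

1/2


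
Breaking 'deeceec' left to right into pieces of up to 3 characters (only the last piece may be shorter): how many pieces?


'deeceec' has 7 characters.
Chunking with max size 3:
  Chunk 1: 'dee' (positions 0-2)
  Chunk 2: 'cee' (positions 3-5)
  Chunk 3: 'c' (positions 6-6)
Total chunks: ceil(7 / 3) = 3

3


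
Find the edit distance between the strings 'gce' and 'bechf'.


Building DP table for s1='gce' (len 3) and s2='bechf' (len 5):
       b  e  c  h  f
    0  1  2  3  4  5
  g 1  1  2  3  4  5
  c 2  2  2  2  3  4
  e 3  3  2  3  3  4
Edit distance = dp[3][5] = 4

4


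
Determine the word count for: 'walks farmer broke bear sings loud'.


Counting words by splitting on spaces:
  Word 1: 'walks'
  Word 2: 'farmer'
  Word 3: 'broke'
  Word 4: 'bear'
  Word 5: 'sings'
  Word 6: 'loud'
Total words: 6

6


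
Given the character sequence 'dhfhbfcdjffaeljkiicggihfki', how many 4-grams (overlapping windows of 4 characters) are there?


String 'dhfhbfcdjffaeljkiicggihfki' has length L = 26.
Number of overlapping n-grams = L - n + 1
Substituting: 26 - 4 + 1 = 23

23


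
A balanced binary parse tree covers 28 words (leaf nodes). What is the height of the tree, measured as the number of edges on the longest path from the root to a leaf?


In a balanced binary tree with n leaves the deepest leaf is ceil(log2(n)) edges below the root.
log2(28) = 4.8074
ceil(4.8074) = 5
height (edges) = 5

5


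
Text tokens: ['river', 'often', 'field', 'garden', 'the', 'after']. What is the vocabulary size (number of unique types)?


Listing all tokens and tracking unique types:
  Token 1: 'river' -> NEW (unique so far: 1)
  Token 2: 'often' -> NEW (unique so far: 2)
  Token 3: 'field' -> NEW (unique so far: 3)
  Token 4: 'garden' -> NEW (unique so far: 4)
  Token 5: 'the' -> NEW (unique so far: 5)
  Token 6: 'after' -> NEW (unique so far: 6)
Unique types: ('after', 'field', 'garden', 'often', 'river', 'the')
Vocabulary size: 6

6


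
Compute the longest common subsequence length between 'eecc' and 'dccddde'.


DP table for LCS of 'eecc' and 'dccddde':
       d  c  c  d  d  d  e
    0  0  0  0  0  0  0  0
  e 0  0  0  0  0  0  0  1
  e 0  0  0  0  0  0  0  1
  c 0  0  1  1  1  1  1  1
  c 0  0  1  2  2  2  2  2
LCS: 'cc'
LCS length = 2

2


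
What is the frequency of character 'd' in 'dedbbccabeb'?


Scanning 'dedbbccabeb' for 'd':
  Position 0: 'd' -> MATCH (count: 1)
  Position 2: 'd' -> MATCH (count: 2)
Total occurrences of 'd': 2

2


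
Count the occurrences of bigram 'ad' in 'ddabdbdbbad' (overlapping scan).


Scanning 'ddabdbdbbad' for bigram 'ad':
  Position 0: 'dd' -> no
  Position 1: 'da' -> no
  Position 2: 'ab' -> no
  Position 3: 'bd' -> no
  Position 4: 'db' -> no
  Position 5: 'bd' -> no
  Position 6: 'db' -> no
  Position 7: 'bb' -> no
  Position 8: 'ba' -> no
  Position 9: 'ad' -> MATCH
Total matches: 1

1


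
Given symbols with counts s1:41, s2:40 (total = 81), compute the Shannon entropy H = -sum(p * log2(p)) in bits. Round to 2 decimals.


Computing entropy H = -sum(p_i * log2(p_i)):
  s1: p = 41/81 = 0.5062, -p*log2(p) = 0.4972
  s2: p = 40/81 = 0.4938, -p*log2(p) = 0.5027
H = sum of terms = 0.9999
Rounded to 2 decimals: 1.00

1.00


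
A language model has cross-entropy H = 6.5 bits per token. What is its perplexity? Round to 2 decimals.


Perplexity formula: PP = 2^H
H = 6.5
PP = 2^6.5
Decompose: 2^6.5 = 2^6 * 2^0.5 = 2^6 * sqrt(2)
2^6 = 64, sqrt(2) ~ 1.4142136
PP ~ 64 * 1.4142136 = 90.5096704
Rounded to 2 decimals: 90.51

90.51


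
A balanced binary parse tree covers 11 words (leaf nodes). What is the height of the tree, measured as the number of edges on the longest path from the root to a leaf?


In a balanced binary tree with n leaves the deepest leaf is ceil(log2(n)) edges below the root.
log2(11) = 3.4594
ceil(3.4594) = 4
height (edges) = 4

4


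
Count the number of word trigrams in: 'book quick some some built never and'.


Word trigrams from [7] words:
  Trigram 1: (book quick some)
  Trigram 2: (quick some some)
  Trigram 3: (some some built)
  Trigram 4: (some built never)
  Trigram 5: (built never and)
Total word trigrams: 7 - 2 = 5

5


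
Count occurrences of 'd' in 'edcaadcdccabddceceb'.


Scanning 'edcaadcdccabddceceb' for 'd':
  Position 1: 'd' -> MATCH (count: 1)
  Position 5: 'd' -> MATCH (count: 2)
  Position 7: 'd' -> MATCH (count: 3)
  Position 12: 'd' -> MATCH (count: 4)
  Position 13: 'd' -> MATCH (count: 5)
Total occurrences of 'd': 5

5


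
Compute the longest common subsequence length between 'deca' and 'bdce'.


DP table for LCS of 'deca' and 'bdce':
       b  d  c  e
    0  0  0  0  0
  d 0  0  1  1  1
  e 0  0  1  1  2
  c 0  0  1  2  2
  a 0  0  1  2  2
LCS: 'de'
LCS length = 2

2


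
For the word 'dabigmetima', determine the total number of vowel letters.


Scanning each character of 'dabigmetima':
  Position 1: 'd' -> consonant (running count: 0)
  Position 2: 'a' -> vowel (running count: 1)
  Position 3: 'b' -> consonant (running count: 1)
  Position 4: 'i' -> vowel (running count: 2)
  Position 5: 'g' -> consonant (running count: 2)
  Position 6: 'm' -> consonant (running count: 2)
  Position 7: 'e' -> vowel (running count: 3)
  Position 8: 't' -> consonant (running count: 3)
  Position 9: 'i' -> vowel (running count: 4)
  Position 10: 'm' -> consonant (running count: 4)
  Position 11: 'a' -> vowel (running count: 5)
Total vowels: 5

5


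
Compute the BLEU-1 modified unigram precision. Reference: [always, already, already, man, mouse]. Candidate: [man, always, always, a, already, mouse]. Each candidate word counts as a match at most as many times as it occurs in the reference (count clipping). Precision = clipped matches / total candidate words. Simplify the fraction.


Reference word counts: {'already': 2, 'always': 1, 'man': 1, 'mouse': 1}
Checking each candidate word (with clipping):
  'man' -> in reference (ref count 1, used 1/1) -> match (matches: 1)
  'always' -> in reference (ref count 1, used 1/1) -> match (matches: 2)
  'always' -> ref count 1 already used up (1/1) -> clipped, no match (matches: 2)
  'a' -> not in reference -> no match (matches: 2)
  'already' -> in reference (ref count 2, used 1/2) -> match (matches: 3)
  'mouse' -> in reference (ref count 1, used 1/1) -> match (matches: 4)
Clipped matches: 4, Candidate length: 6
Precision = 4/6 = 2/3

2/3


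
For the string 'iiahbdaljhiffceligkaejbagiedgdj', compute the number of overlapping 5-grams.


String 'iiahbdaljhiffceligkaejbagiedgdj' has length L = 31.
Number of overlapping n-grams = L - n + 1
Substituting: 31 - 5 + 1 = 27

27


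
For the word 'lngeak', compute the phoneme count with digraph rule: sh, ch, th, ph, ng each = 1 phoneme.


Parsing 'lngeak' greedily, digraphs first:
  'l' -> consonant phoneme (phonemes so far: 1)
  'ng' -> digraph (1 consonant phoneme) (phonemes so far: 2)
  'e' -> vowel phoneme (phonemes so far: 3)
  'a' -> vowel phoneme (phonemes so far: 4)
  'k' -> consonant phoneme (phonemes so far: 5)
Total phonemes: 5

5


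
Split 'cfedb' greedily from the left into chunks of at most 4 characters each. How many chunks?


'cfedb' has 5 characters.
Chunking with max size 4:
  Chunk 1: 'cfed' (positions 0-3)
  Chunk 2: 'b' (positions 4-4)
Total chunks: ceil(5 / 4) = 2

2


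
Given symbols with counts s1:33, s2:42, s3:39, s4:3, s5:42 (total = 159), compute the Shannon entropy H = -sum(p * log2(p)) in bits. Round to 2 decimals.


Computing entropy H = -sum(p_i * log2(p_i)):
  s1: p = 33/159 = 0.2075, -p*log2(p) = 0.4708
  s2: p = 42/159 = 0.2642, -p*log2(p) = 0.5073
  s3: p = 39/159 = 0.2453, -p*log2(p) = 0.4973
  s4: p = 3/159 = 0.0189, -p*log2(p) = 0.1081
  s5: p = 42/159 = 0.2642, -p*log2(p) = 0.5073
H = sum of terms = 2.0908
Rounded to 2 decimals: 2.09

2.09


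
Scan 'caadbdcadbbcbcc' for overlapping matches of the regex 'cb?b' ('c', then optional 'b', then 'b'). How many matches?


Pattern: cb?b means 'c', then optional 'b', then 'b'.
Scanning 'caadbdcadbbcbcc' position-by-position:
  Pos 0: window 'caa' -> no
  Pos 1: window 'aad' -> no
  Pos 2: window 'adb' -> no
  Pos 3: window 'dbd' -> no
  Pos 4: window 'bdc' -> no
  Pos 5: window 'dca' -> no
  Pos 6: window 'cad' -> no
  Pos 7: window 'adb' -> no
  Pos 8: window 'dbb' -> no
  Pos 9: window 'bbc' -> no
  Pos 10: window 'bcb' -> no
  Pos 11: window 'cbc' -> MATCH
  Pos 12: window 'bcc' -> no
  Pos 13: window 'cc' -> no
  Pos 14: window 'c' -> no
Total matches: 1

1


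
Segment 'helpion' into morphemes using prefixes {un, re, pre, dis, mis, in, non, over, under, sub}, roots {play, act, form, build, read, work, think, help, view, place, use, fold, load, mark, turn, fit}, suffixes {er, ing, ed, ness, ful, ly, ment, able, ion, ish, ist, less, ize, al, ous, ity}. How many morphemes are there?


Segmenting 'helpion' against the inventory:
  'help' -> root (morpheme 1)
  'ion' -> suffix (morpheme 2)
Total morphemes: 2

2


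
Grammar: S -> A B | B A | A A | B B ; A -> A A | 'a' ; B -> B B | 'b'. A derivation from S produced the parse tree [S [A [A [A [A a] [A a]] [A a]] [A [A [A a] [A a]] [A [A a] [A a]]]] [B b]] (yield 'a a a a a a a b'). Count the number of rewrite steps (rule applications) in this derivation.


Every bracketed nonterminal node [X ...] in the tree is produced by exactly one rule application.
Reading the tree off as a leftmost derivation:
  Step 1: S  =>  A B   (applied S -> A B)
  Step 2: A B  =>  A A B   (applied A -> A A)
  Step 3: A A B  =>  A A A B   (applied A -> A A)
  Step 4: A A A B  =>  A A A A B   (applied A -> A A)
  Step 5: A A A A B  =>  a A A A B   (applied A -> a)
  Step 6: a A A A B  =>  a a A A B   (applied A -> a)
  Step 7: a a A A B  =>  a a a A B   (applied A -> a)
  Step 8: a a a A B  =>  a a a A A B   (applied A -> A A)
  Step 9: a a a A A B  =>  a a a A A A B   (applied A -> A A)
  Step 10: a a a A A A B  =>  a a a a A A B   (applied A -> a)
  Step 11: a a a a A A B  =>  a a a a a A B   (applied A -> a)
  Step 12: a a a a a A B  =>  a a a a a A A B   (applied A -> A A)
  Step 13: a a a a a A A B  =>  a a a a a a A B   (applied A -> a)
  Step 14: a a a a a a A B  =>  a a a a a a a B   (applied A -> a)
  Step 15: a a a a a a a B  =>  a a a a a a a b   (applied B -> b)
Final yield: a a a a a a a b
Total rewrite steps: 15

15


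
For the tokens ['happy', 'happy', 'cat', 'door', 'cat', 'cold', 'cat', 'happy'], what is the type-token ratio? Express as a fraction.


Tokens: 8
Unique types: ('cat', 'cold', 'door', 'happy') = 4
TTR = 4/8
Simplify: divide both by 4 -> 1/2
TTR = 1/2

1/2


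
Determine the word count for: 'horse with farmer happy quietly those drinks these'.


Counting words by splitting on spaces:
  Word 1: 'horse'
  Word 2: 'with'
  Word 3: 'farmer'
  Word 4: 'happy'
  Word 5: 'quietly'
  Word 6: 'those'
  Word 7: 'drinks'
  Word 8: 'these'
Total words: 8

8


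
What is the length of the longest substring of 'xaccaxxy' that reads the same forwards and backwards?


Scanning 'xaccaxxy' for palindromic substrings.
Substring at positions 0-5: 'xaccax'.
Check: reverse('xaccax') = 'xaccax' -> palindrome confirmed.
Neighbouring characters ('-' / 'x') break symmetry, so it cannot extend further.
No longer palindromic substring exists; longest length = 6

6


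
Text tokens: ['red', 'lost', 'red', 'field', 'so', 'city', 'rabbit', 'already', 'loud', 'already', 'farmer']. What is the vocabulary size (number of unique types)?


Listing all tokens and tracking unique types:
  Token 1: 'red' -> NEW (unique so far: 1)
  Token 2: 'lost' -> NEW (unique so far: 2)
  Token 3: 'red' -> duplicate (unique so far: 2)
  Token 4: 'field' -> NEW (unique so far: 3)
  Token 5: 'so' -> NEW (unique so far: 4)
  Token 6: 'city' -> NEW (unique so far: 5)
  Token 7: 'rabbit' -> NEW (unique so far: 6)
  Token 8: 'already' -> NEW (unique so far: 7)
  Token 9: 'loud' -> NEW (unique so far: 8)
  Token 10: 'already' -> duplicate (unique so far: 8)
  Token 11: 'farmer' -> NEW (unique so far: 9)
Unique types: ('already', 'city', 'farmer', 'field', 'lost', 'loud', 'rabbit', 'red', 'so')
Vocabulary size: 9

9


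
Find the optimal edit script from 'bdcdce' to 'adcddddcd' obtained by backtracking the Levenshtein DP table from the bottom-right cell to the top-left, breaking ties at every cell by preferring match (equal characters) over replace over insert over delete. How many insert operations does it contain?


Edit distance = 5. Backtracking from cell (6, 9) with preference match > replace > insert > delete,
then listing the resulting alignment 'bdcdce' -> 'adcddddcd' left to right:
  Step 1: replace b->a
  Step 2: keep 'd'
  Step 3: keep 'c'
  Step 4: insert 'd' [insertion #1]
  Step 5: insert 'd' [insertion #2]
  Step 6: insert 'd' [insertion #3]
  Step 7: keep 'd'
  Step 8: keep 'c'
  Step 9: replace e->d
Total insertions: 3

3


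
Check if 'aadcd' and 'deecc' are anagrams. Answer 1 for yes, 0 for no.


Sort characters of 'aadcd': 'aacdd'
Sort characters of 'deecc': 'ccdee'
Sorted forms differ -> they are NOT anagrams
Result: 0

0


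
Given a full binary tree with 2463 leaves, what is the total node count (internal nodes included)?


Leaf nodes (terminals): 2463
Internal nodes = n - 1 = 2463 - 1 = 2462
Total = leaves + internal = 2463 + 2462 = 4925

4925


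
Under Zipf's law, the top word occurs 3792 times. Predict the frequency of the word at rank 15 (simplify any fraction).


Zipf's law: freq(rank) = f1 / rank
f1 = 3792, rank = 15
freq = 3792 / 15
GCD(3792, 15) = 3
Simplified: 1264/5

1264/5


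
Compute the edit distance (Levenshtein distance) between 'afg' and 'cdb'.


Building DP table for s1='afg' (len 3) and s2='cdb' (len 3):
       c  d  b
    0  1  2  3
  a 1  1  2  3
  f 2  2  2  3
  g 3  3  3  3
Edit distance = dp[3][3] = 3

3


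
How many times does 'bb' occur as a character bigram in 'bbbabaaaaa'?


Scanning 'bbbabaaaaa' for bigram 'bb':
  Position 0: 'bb' -> MATCH
  Position 1: 'bb' -> MATCH
  Position 2: 'ba' -> no
  Position 3: 'ab' -> no
  Position 4: 'ba' -> no
  Position 5: 'aa' -> no
  Position 6: 'aa' -> no
  Position 7: 'aa' -> no
  Position 8: 'aa' -> no
Total matches: 2

2


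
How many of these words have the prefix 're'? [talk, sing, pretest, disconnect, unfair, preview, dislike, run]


Checking each word for prefix 're':
  'talk' -> no (count: 0)
  'sing' -> no (count: 0)
  'pretest' -> no (count: 0)
  'disconnect' -> no (count: 0)
  'unfair' -> no (count: 0)
  'preview' -> no (count: 0)
  'dislike' -> no (count: 0)
  'run' -> no (count: 0)
Total with prefix 're': 0

0


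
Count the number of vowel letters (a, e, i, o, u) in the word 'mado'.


Scanning each character of 'mado':
  Position 1: 'm' -> consonant (running count: 0)
  Position 2: 'a' -> vowel (running count: 1)
  Position 3: 'd' -> consonant (running count: 1)
  Position 4: 'o' -> vowel (running count: 2)
Total vowels: 2

2


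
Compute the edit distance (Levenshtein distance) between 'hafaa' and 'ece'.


Building DP table for s1='hafaa' (len 5) and s2='ece' (len 3):
       e  c  e
    0  1  2  3
  h 1  1  2  3
  a 2  2  2  3
  f 3  3  3  3
  a 4  4  4  4
  a 5  5  5  5
Edit distance = dp[5][3] = 5

5


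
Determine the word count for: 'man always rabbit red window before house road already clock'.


Counting words by splitting on spaces:
  Word 1: 'man'
  Word 2: 'always'
  Word 3: 'rabbit'
  Word 4: 'red'
  Word 5: 'window'
  Word 6: 'before'
  Word 7: 'house'
  Word 8: 'road'
  Word 9: 'already'
  Word 10: 'clock'
Total words: 10

10


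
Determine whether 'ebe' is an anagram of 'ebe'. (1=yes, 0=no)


Sort characters of 'ebe': 'bee'
Sort characters of 'ebe': 'bee'
Sorted forms match -> they ARE anagrams
Result: 1

1


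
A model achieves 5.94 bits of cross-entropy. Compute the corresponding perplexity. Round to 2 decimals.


Perplexity formula: PP = 2^H
H = 5.94
PP = 2^5.94
Decompose: 2^5.94 = 2^5 * 2^0.94
2^5 = 32, 2^0.94 ~ 1.9185282
PP ~ 32 * 1.9185282 = 61.3929024
Rounded to 2 decimals: 61.39

61.39


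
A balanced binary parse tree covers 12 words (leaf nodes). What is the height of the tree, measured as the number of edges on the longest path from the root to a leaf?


In a balanced binary tree with n leaves the deepest leaf is ceil(log2(n)) edges below the root.
log2(12) = 3.5850
ceil(3.5850) = 4
height (edges) = 4

4


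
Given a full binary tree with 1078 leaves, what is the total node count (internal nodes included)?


Leaf nodes (terminals): 1078
Internal nodes = n - 1 = 1078 - 1 = 1077
Total = leaves + internal = 1078 + 1077 = 2155

2155


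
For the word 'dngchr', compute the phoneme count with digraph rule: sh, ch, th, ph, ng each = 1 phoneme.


Parsing 'dngchr' greedily, digraphs first:
  'd' -> consonant phoneme (phonemes so far: 1)
  'ng' -> digraph (1 consonant phoneme) (phonemes so far: 2)
  'ch' -> digraph (1 consonant phoneme) (phonemes so far: 3)
  'r' -> consonant phoneme (phonemes so far: 4)
Total phonemes: 4

4


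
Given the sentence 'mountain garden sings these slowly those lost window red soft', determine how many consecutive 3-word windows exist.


Word trigrams from [10] words:
  Trigram 1: (mountain garden sings)
  Trigram 2: (garden sings these)
  Trigram 3: (sings these slowly)
  Trigram 4: (these slowly those)
  Trigram 5: (slowly those lost)
  Trigram 6: (those lost window)
  Trigram 7: (lost window red)
  Trigram 8: (window red soft)
Total word trigrams: 10 - 2 = 8

8


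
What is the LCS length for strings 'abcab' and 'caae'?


DP table for LCS of 'abcab' and 'caae':
       c  a  a  e
    0  0  0  0  0
  a 0  0  1  1  1
  b 0  0  1  1  1
  c 0  1  1  1  1
  a 0  1  2  2  2
  b 0  1  2  2  2
LCS: 'aa'
LCS length = 2

2


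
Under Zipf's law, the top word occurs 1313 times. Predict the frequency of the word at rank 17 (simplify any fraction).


Zipf's law: freq(rank) = f1 / rank
f1 = 1313, rank = 17
freq = 1313 / 17
GCD(1313, 17) = 1
Simplified: 1313/17

1313/17


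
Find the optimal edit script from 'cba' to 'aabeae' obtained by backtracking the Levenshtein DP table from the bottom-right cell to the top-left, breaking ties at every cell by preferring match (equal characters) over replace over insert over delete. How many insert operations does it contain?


Edit distance = 4. Backtracking from cell (3, 6) with preference match > replace > insert > delete,
then listing the resulting alignment 'cba' -> 'aabeae' left to right:
  Step 1: insert 'a' [insertion #1]
  Step 2: replace c->a
  Step 3: keep 'b'
  Step 4: insert 'e' [insertion #2]
  Step 5: keep 'a'
  Step 6: insert 'e' [insertion #3]
Total insertions: 3

3


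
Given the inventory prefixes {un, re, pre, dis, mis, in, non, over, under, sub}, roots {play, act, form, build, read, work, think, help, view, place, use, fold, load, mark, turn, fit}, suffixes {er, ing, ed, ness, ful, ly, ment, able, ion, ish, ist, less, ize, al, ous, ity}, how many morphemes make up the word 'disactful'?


Segmenting 'disactful' against the inventory:
  'dis' -> prefix (morpheme 1)
  'act' -> root (morpheme 2)
  'ful' -> suffix (morpheme 3)
Total morphemes: 3

3


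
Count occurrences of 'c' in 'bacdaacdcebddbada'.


Scanning 'bacdaacdcebddbada' for 'c':
  Position 2: 'c' -> MATCH (count: 1)
  Position 6: 'c' -> MATCH (count: 2)
  Position 8: 'c' -> MATCH (count: 3)
Total occurrences of 'c': 3

3


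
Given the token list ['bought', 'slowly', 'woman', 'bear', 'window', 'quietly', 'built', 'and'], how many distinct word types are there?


Listing all tokens and tracking unique types:
  Token 1: 'bought' -> NEW (unique so far: 1)
  Token 2: 'slowly' -> NEW (unique so far: 2)
  Token 3: 'woman' -> NEW (unique so far: 3)
  Token 4: 'bear' -> NEW (unique so far: 4)
  Token 5: 'window' -> NEW (unique so far: 5)
  Token 6: 'quietly' -> NEW (unique so far: 6)
  Token 7: 'built' -> NEW (unique so far: 7)
  Token 8: 'and' -> NEW (unique so far: 8)
Unique types: ('and', 'bear', 'bought', 'built', 'quietly', 'slowly', 'window', 'woman')
Vocabulary size: 8

8


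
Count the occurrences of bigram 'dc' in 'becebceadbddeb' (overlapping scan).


Scanning 'becebceadbddeb' for bigram 'dc':
  Position 0: 'be' -> no
  Position 1: 'ec' -> no
  Position 2: 'ce' -> no
  Position 3: 'eb' -> no
  Position 4: 'bc' -> no
  Position 5: 'ce' -> no
  Position 6: 'ea' -> no
  Position 7: 'ad' -> no
  Position 8: 'db' -> no
  Position 9: 'bd' -> no
  Position 10: 'dd' -> no
  Position 11: 'de' -> no
  Position 12: 'eb' -> no
Total matches: 0

0


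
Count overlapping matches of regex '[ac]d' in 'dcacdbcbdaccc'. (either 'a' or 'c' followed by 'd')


Pattern: [ac]d means either 'a' or 'c' followed by 'd'.
Scanning 'dcacdbcbdaccc' position-by-position:
  Pos 0: window 'dc' -> no
  Pos 1: window 'ca' -> no
  Pos 2: window 'ac' -> no
  Pos 3: window 'cd' -> MATCH
  Pos 4: window 'db' -> no
  Pos 5: window 'bc' -> no
  Pos 6: window 'cb' -> no
  Pos 7: window 'bd' -> no
  Pos 8: window 'da' -> no
  Pos 9: window 'ac' -> no
  Pos 10: window 'cc' -> no
  Pos 11: window 'cc' -> no
  Pos 12: window 'c' -> no
Total matches: 1

1


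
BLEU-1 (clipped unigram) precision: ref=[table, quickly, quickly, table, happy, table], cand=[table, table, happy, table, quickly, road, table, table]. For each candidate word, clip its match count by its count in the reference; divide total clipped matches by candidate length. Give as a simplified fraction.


Reference word counts: {'happy': 1, 'quickly': 2, 'table': 3}
Checking each candidate word (with clipping):
  'table' -> in reference (ref count 3, used 1/3) -> match (matches: 1)
  'table' -> in reference (ref count 3, used 2/3) -> match (matches: 2)
  'happy' -> in reference (ref count 1, used 1/1) -> match (matches: 3)
  'table' -> in reference (ref count 3, used 3/3) -> match (matches: 4)
  'quickly' -> in reference (ref count 2, used 1/2) -> match (matches: 5)
  'road' -> not in reference -> no match (matches: 5)
  'table' -> ref count 3 already used up (3/3) -> clipped, no match (matches: 5)
  'table' -> ref count 3 already used up (3/3) -> clipped, no match (matches: 5)
Clipped matches: 5, Candidate length: 8
Precision = 5/8

5/8


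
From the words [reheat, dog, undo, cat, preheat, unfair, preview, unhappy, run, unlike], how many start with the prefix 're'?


Checking each word for prefix 're':
  'reheat' -> YES, starts with 're' (count: 1)
  'dog' -> no (count: 1)
  'undo' -> no (count: 1)
  'cat' -> no (count: 1)
  'preheat' -> no (count: 1)
  'unfair' -> no (count: 1)
  'preview' -> no (count: 1)
  'unhappy' -> no (count: 1)
  'run' -> no (count: 1)
  'unlike' -> no (count: 1)
Total with prefix 're': 1

1


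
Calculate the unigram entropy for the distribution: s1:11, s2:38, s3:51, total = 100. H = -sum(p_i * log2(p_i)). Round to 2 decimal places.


Computing entropy H = -sum(p_i * log2(p_i)):
  s1: p = 11/100 = 0.1100, -p*log2(p) = 0.3503
  s2: p = 38/100 = 0.3800, -p*log2(p) = 0.5305
  s3: p = 51/100 = 0.5100, -p*log2(p) = 0.4954
H = sum of terms = 1.3762
Rounded to 2 decimals: 1.38

1.38


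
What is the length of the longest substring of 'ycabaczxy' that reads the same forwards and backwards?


Scanning 'ycabaczxy' for palindromic substrings.
Substring at positions 1-5: 'cabac'.
Check: reverse('cabac') = 'cabac' -> palindrome confirmed.
Neighbouring characters ('y' / 'z') break symmetry, so it cannot extend further.
No longer palindromic substring exists; longest length = 5

5


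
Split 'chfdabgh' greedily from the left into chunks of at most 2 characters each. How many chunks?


'chfdabgh' has 8 characters.
Chunking with max size 2:
  Chunk 1: 'ch' (positions 0-1)
  Chunk 2: 'fd' (positions 2-3)
  Chunk 3: 'ab' (positions 4-5)
  Chunk 4: 'gh' (positions 6-7)
Total chunks: ceil(8 / 2) = 4

4


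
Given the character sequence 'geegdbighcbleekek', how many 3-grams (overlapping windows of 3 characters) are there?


String 'geegdbighcbleekek' has length L = 17.
Number of overlapping n-grams = L - n + 1
Substituting: 17 - 3 + 1 = 15

15


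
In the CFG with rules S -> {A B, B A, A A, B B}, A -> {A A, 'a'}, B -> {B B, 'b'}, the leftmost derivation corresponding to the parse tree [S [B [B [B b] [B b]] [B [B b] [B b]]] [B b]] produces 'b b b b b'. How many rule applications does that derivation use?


Every bracketed nonterminal node [X ...] in the tree is produced by exactly one rule application.
Reading the tree off as a leftmost derivation:
  Step 1: S  =>  B B   (applied S -> B B)
  Step 2: B B  =>  B B B   (applied B -> B B)
  Step 3: B B B  =>  B B B B   (applied B -> B B)
  Step 4: B B B B  =>  b B B B   (applied B -> b)
  Step 5: b B B B  =>  b b B B   (applied B -> b)
  Step 6: b b B B  =>  b b B B B   (applied B -> B B)
  Step 7: b b B B B  =>  b b b B B   (applied B -> b)
  Step 8: b b b B B  =>  b b b b B   (applied B -> b)
  Step 9: b b b b B  =>  b b b b b   (applied B -> b)
Final yield: b b b b b
Total rewrite steps: 9

9


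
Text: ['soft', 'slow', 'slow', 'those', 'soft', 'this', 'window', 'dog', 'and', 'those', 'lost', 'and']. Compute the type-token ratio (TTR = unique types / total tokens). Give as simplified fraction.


Tokens: 12
Unique types: ('and', 'dog', 'lost', 'slow', 'soft', 'this', 'those', 'window') = 8
TTR = 8/12
Simplify: divide both by 4 -> 2/3
TTR = 2/3

2/3


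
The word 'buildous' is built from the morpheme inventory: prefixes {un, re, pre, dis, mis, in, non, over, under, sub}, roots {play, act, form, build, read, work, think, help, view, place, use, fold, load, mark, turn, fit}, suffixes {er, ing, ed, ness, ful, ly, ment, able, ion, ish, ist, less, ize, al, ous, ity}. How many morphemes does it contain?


Segmenting 'buildous' against the inventory:
  'build' -> root (morpheme 1)
  'ous' -> suffix (morpheme 2)
Total morphemes: 2

2


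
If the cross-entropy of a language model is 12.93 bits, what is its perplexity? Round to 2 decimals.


Perplexity formula: PP = 2^H
H = 12.93
PP = 2^12.93
Decompose: 2^12.93 = 2^12 * 2^0.93
2^12 = 4096, 2^0.93 ~ 1.9052760
PP ~ 4096 * 1.9052760 = 7804.0104960
Rounded to 2 decimals: 7804.01

7804.01


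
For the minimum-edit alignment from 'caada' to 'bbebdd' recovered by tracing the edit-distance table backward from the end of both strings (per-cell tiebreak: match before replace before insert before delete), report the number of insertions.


Edit distance = 5. Backtracking from cell (5, 6) with preference match > replace > insert > delete,
then listing the resulting alignment 'caada' -> 'bbebdd' left to right:
  Step 1: insert 'b' [insertion #1]
  Step 2: replace c->b
  Step 3: replace a->e
  Step 4: replace a->b
  Step 5: keep 'd'
  Step 6: replace a->d
Total insertions: 1

1


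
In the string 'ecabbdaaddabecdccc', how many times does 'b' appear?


Scanning 'ecabbdaaddabecdccc' for 'b':
  Position 3: 'b' -> MATCH (count: 1)
  Position 4: 'b' -> MATCH (count: 2)
  Position 11: 'b' -> MATCH (count: 3)
Total occurrences of 'b': 3

3


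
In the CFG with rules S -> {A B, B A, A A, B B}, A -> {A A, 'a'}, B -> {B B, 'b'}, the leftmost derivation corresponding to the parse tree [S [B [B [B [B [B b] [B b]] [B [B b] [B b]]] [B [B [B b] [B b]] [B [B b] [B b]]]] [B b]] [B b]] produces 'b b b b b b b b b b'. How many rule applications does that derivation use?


Every bracketed nonterminal node [X ...] in the tree is produced by exactly one rule application.
Reading the tree off as a leftmost derivation:
  Step 1: S  =>  B B   (applied S -> B B)
  Step 2: B B  =>  B B B   (applied B -> B B)
  Step 3: B B B  =>  B B B B   (applied B -> B B)
  Step 4: B B B B  =>  B B B B B   (applied B -> B B)
  Step 5: B B B B B  =>  B B B B B B   (applied B -> B B)
  Step 6: B B B B B B  =>  b B B B B B   (applied B -> b)
  Step 7: b B B B B B  =>  b b B B B B   (applied B -> b)
  Step 8: b b B B B B  =>  b b B B B B B   (applied B -> B B)
  Step 9: b b B B B B B  =>  b b b B B B B   (applied B -> b)
  Step 10: b b b B B B B  =>  b b b b B B B   (applied B -> b)
  Step 11: b b b b B B B  =>  b b b b B B B B   (applied B -> B B)
  Step 12: b b b b B B B B  =>  b b b b B B B B B   (applied B -> B B)
  Step 13: b b b b B B B B B  =>  b b b b b B B B B   (applied B -> b)
  Step 14: b b b b b B B B B  =>  b b b b b b B B B   (applied B -> b)
  Step 15: b b b b b b B B B  =>  b b b b b b B B B B   (applied B -> B B)
  Step 16: b b b b b b B B B B  =>  b b b b b b b B B B   (applied B -> b)
  Step 17: b b b b b b b B B B  =>  b b b b b b b b B B   (applied B -> b)
  Step 18: b b b b b b b b B B  =>  b b b b b b b b b B   (applied B -> b)
  Step 19: b b b b b b b b b B  =>  b b b b b b b b b b   (applied B -> b)
Final yield: b b b b b b b b b b
Total rewrite steps: 19

19


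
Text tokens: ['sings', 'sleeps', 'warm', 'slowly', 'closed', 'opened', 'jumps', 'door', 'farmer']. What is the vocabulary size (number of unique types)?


Listing all tokens and tracking unique types:
  Token 1: 'sings' -> NEW (unique so far: 1)
  Token 2: 'sleeps' -> NEW (unique so far: 2)
  Token 3: 'warm' -> NEW (unique so far: 3)
  Token 4: 'slowly' -> NEW (unique so far: 4)
  Token 5: 'closed' -> NEW (unique so far: 5)
  Token 6: 'opened' -> NEW (unique so far: 6)
  Token 7: 'jumps' -> NEW (unique so far: 7)
  Token 8: 'door' -> NEW (unique so far: 8)
  Token 9: 'farmer' -> NEW (unique so far: 9)
Unique types: ('closed', 'door', 'farmer', 'jumps', 'opened', 'sings', 'sleeps', 'slowly', 'warm')
Vocabulary size: 9

9


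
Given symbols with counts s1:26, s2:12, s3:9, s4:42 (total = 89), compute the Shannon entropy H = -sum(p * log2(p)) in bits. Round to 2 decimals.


Computing entropy H = -sum(p_i * log2(p_i)):
  s1: p = 26/89 = 0.2921, -p*log2(p) = 0.5186
  s2: p = 12/89 = 0.1348, -p*log2(p) = 0.3898
  s3: p = 9/89 = 0.1011, -p*log2(p) = 0.3343
  s4: p = 42/89 = 0.4719, -p*log2(p) = 0.5113
H = sum of terms = 1.7540
Rounded to 2 decimals: 1.75

1.75


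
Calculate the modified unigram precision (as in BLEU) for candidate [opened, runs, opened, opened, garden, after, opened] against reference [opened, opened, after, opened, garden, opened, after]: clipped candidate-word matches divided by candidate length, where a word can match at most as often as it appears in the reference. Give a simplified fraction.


Reference word counts: {'after': 2, 'garden': 1, 'opened': 4}
Checking each candidate word (with clipping):
  'opened' -> in reference (ref count 4, used 1/4) -> match (matches: 1)
  'runs' -> not in reference -> no match (matches: 1)
  'opened' -> in reference (ref count 4, used 2/4) -> match (matches: 2)
  'opened' -> in reference (ref count 4, used 3/4) -> match (matches: 3)
  'garden' -> in reference (ref count 1, used 1/1) -> match (matches: 4)
  'after' -> in reference (ref count 2, used 1/2) -> match (matches: 5)
  'opened' -> in reference (ref count 4, used 4/4) -> match (matches: 6)
Clipped matches: 6, Candidate length: 7
Precision = 6/7

6/7


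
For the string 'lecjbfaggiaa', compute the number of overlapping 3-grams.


String 'lecjbfaggiaa' has length L = 12.
Number of overlapping n-grams = L - n + 1
Substituting: 12 - 3 + 1 = 10

10


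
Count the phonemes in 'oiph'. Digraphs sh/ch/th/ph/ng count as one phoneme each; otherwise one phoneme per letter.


Parsing 'oiph' greedily, digraphs first:
  'o' -> vowel phoneme (phonemes so far: 1)
  'i' -> vowel phoneme (phonemes so far: 2)
  'ph' -> digraph (1 consonant phoneme) (phonemes so far: 3)
Total phonemes: 3

3


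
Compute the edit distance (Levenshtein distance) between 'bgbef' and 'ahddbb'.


Building DP table for s1='bgbef' (len 5) and s2='ahddbb' (len 6):
       a  h  d  d  b  b
    0  1  2  3  4  5  6
  b 1  1  2  3  4  4  5
  g 2  2  2  3  4  5  5
  b 3  3  3  3  4  4  5
  e 4  4  4  4  4  5  5
  f 5  5  5  5  5  5  6
Edit distance = dp[5][6] = 6

6


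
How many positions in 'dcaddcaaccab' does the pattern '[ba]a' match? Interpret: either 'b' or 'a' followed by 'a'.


Pattern: [ba]a means either 'b' or 'a' followed by 'a'.
Scanning 'dcaddcaaccab' position-by-position:
  Pos 0: window 'dc' -> no
  Pos 1: window 'ca' -> no
  Pos 2: window 'ad' -> no
  Pos 3: window 'dd' -> no
  Pos 4: window 'dc' -> no
  Pos 5: window 'ca' -> no
  Pos 6: window 'aa' -> MATCH
  Pos 7: window 'ac' -> no
  Pos 8: window 'cc' -> no
  Pos 9: window 'ca' -> no
  Pos 10: window 'ab' -> no
  Pos 11: window 'b' -> no
Total matches: 1

1


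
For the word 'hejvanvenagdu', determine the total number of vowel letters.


Scanning each character of 'hejvanvenagdu':
  Position 1: 'h' -> consonant (running count: 0)
  Position 2: 'e' -> vowel (running count: 1)
  Position 3: 'j' -> consonant (running count: 1)
  Position 4: 'v' -> consonant (running count: 1)
  Position 5: 'a' -> vowel (running count: 2)
  Position 6: 'n' -> consonant (running count: 2)
  Position 7: 'v' -> consonant (running count: 2)
  Position 8: 'e' -> vowel (running count: 3)
  Position 9: 'n' -> consonant (running count: 3)
  Position 10: 'a' -> vowel (running count: 4)
  Position 11: 'g' -> consonant (running count: 4)
  Position 12: 'd' -> consonant (running count: 4)
  Position 13: 'u' -> vowel (running count: 5)
Total vowels: 5

5


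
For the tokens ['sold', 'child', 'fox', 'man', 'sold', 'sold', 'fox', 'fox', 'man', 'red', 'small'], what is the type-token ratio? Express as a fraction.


Tokens: 11
Unique types: ('child', 'fox', 'man', 'red', 'small', 'sold') = 6
TTR = 6/11
Already in lowest terms.

6/11


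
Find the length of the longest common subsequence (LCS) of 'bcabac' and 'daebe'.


DP table for LCS of 'bcabac' and 'daebe':
       d  a  e  b  e
    0  0  0  0  0  0
  b 0  0  0  0  1  1
  c 0  0  0  0  1  1
  a 0  0  1  1  1  1
  b 0  0  1  1  2  2
  a 0  0  1  1  2  2
  c 0  0  1  1  2  2
LCS: 'ab'
LCS length = 2

2


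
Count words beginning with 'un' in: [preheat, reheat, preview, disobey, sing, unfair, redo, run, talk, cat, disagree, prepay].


Checking each word for prefix 'un':
  'preheat' -> no (count: 0)
  'reheat' -> no (count: 0)
  'preview' -> no (count: 0)
  'disobey' -> no (count: 0)
  'sing' -> no (count: 0)
  'unfair' -> YES, starts with 'un' (count: 1)
  'redo' -> no (count: 1)
  'run' -> no (count: 1)
  'talk' -> no (count: 1)
  'cat' -> no (count: 1)
  'disagree' -> no (count: 1)
  'prepay' -> no (count: 1)
Total with prefix 'un': 1

1


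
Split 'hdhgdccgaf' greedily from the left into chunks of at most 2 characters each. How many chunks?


'hdhgdccgaf' has 10 characters.
Chunking with max size 2:
  Chunk 1: 'hd' (positions 0-1)
  Chunk 2: 'hg' (positions 2-3)
  Chunk 3: 'dc' (positions 4-5)
  Chunk 4: 'cg' (positions 6-7)
  Chunk 5: 'af' (positions 8-9)
Total chunks: ceil(10 / 2) = 5

5


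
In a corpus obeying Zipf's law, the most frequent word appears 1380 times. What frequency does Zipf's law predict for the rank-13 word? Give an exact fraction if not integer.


Zipf's law: freq(rank) = f1 / rank
f1 = 1380, rank = 13
freq = 1380 / 13
GCD(1380, 13) = 1
Simplified: 1380/13

1380/13


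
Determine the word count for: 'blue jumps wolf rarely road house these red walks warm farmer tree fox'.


Counting words by splitting on spaces:
  Word 1: 'blue'
  Word 2: 'jumps'
  Word 3: 'wolf'
  Word 4: 'rarely'
  Word 5: 'road'
  Word 6: 'house'
  Word 7: 'these'
  Word 8: 'red'
  Word 9: 'walks'
  Word 10: 'warm'
  Word 11: 'farmer'
  Word 12: 'tree'
  Word 13: 'fox'
Total words: 13

13


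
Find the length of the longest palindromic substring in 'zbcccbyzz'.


Scanning 'zbcccbyzz' for palindromic substrings.
Substring at positions 1-5: 'bcccb'.
Check: reverse('bcccb') = 'bcccb' -> palindrome confirmed.
Neighbouring characters ('z' / 'y') break symmetry, so it cannot extend further.
No longer palindromic substring exists; longest length = 5

5
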